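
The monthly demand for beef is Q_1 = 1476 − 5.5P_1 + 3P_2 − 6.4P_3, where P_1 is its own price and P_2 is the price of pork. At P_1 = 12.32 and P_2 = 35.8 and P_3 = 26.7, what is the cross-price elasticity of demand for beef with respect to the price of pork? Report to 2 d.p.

At P_1 = 12.32 and P_2 = 35.8 and P_3 = 26.7: Q_1 = 1344.76.
∂Q_1/∂P_2 = 3.
ε = (∂Q_1/∂P_2)(P_2/Q_1) = 3 × (35.8/1344.76) ≈ 0.08.
Since ε > 0, beef and pork are substitutes.

0.08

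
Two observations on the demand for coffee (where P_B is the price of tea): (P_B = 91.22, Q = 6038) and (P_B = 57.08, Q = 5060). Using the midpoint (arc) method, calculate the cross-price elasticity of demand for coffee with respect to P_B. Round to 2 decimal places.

ΔQ_A = 5060 − 6038 = -978; ΔP_B = 57.08 − 91.22 = -34.14.
Midpoints: Q̄_A = 5549.0, P̄_B = 74.15.
ε = (ΔQ_A/Q̄_A)/(ΔP_B/P̄_B) = (-978/5549.0)/(-34.14/74.15) ≈ 0.38.
ε > 0: coffee and tea are substitutes.

0.38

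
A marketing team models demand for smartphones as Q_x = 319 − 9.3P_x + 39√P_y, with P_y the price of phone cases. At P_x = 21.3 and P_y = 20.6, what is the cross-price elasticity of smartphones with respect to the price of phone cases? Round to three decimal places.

0.297

At P_x = 21.3 and P_y = 20.6: Q_x = 297.920.
∂Q_x/∂P_y = 39/(2√P_y) = 39/(2√20.6) = 4.2964.
ε = (∂Q_x/∂P_y)(P_y/Q_x) = 4.2964 × (20.6/297.920) ≈ 0.297.
ε > 0: substitutes.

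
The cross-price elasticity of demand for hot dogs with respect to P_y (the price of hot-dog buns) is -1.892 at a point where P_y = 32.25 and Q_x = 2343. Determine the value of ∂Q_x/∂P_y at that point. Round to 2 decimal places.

ε = (∂Q_x/∂P_y)·(P_y/Q_x) ⇒ ∂Q_x/∂P_y = ε·Q_x/P_y = -1.892 × 2343/32.25 ≈ -137.46.

-137.46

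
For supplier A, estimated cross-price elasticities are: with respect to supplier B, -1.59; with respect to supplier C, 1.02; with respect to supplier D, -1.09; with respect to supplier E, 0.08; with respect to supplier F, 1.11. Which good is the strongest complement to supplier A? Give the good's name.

supplier B

Complements have ε < 0. The most negative value is -1.59 (supplier B).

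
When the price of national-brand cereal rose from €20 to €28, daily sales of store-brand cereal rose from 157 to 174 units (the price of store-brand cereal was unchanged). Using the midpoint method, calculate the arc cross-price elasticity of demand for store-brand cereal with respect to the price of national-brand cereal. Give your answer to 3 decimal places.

ΔQ_A = 174 − 157 = 17; ΔP_B = 28 − 20 = 8.
Midpoints: Q̄_A = 165.5, P̄_B = 24.00.
ε = (ΔQ_A/Q̄_A)/(ΔP_B/P̄_B) = (17/165.5)/(8/24.00) ≈ 0.308.

0.308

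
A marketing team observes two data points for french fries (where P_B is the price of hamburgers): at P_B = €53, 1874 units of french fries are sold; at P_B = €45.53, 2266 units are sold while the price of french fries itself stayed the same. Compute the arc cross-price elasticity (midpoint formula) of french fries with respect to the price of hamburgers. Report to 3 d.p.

-1.249

ΔQ_A = 2266 − 1874 = 392; ΔP_B = 45.53 − 53 = -7.47.
Midpoints: Q̄_A = 2070.0, P̄_B = 49.27.
ε = (ΔQ_A/Q̄_A)/(ΔP_B/P̄_B) = (392/2070.0)/(-7.47/49.27) ≈ -1.249.
ε < 0: french fries and hamburgers are complements.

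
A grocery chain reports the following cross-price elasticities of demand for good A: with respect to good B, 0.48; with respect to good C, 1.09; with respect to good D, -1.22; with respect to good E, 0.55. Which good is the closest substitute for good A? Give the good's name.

good C

Substitutes have ε > 0. Among the positive values, 1.09 (good C) is largest.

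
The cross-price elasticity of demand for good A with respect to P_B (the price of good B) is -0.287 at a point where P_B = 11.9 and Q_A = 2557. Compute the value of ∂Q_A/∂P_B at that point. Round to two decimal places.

ε = (∂Q_A/∂P_B)·(P_B/Q_A) ⇒ ∂Q_A/∂P_B = ε·Q_A/P_B = -0.287 × 2557/11.9 ≈ -61.67.

-61.67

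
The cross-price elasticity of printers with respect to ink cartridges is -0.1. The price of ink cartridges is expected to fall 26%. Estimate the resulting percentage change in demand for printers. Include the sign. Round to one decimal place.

2.6%

%ΔQ ≈ ε × %ΔP of ink cartridges = -0.1 × (-26%) = 2.6%.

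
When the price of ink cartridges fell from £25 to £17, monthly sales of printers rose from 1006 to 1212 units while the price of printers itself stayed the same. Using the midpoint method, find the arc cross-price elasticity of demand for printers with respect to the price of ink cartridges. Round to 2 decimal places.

-0.49

ΔQ_A = 1212 − 1006 = 206; ΔP_B = 17 − 25 = -8.
Midpoints: Q̄_A = 1109.0, P̄_B = 21.00.
ε = (ΔQ_A/Q̄_A)/(ΔP_B/P̄_B) = (206/1109.0)/(-8/21.00) ≈ -0.49.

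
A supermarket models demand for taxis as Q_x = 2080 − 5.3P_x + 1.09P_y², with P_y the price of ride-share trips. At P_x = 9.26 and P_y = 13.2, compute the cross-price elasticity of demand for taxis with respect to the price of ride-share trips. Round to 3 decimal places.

0.171

At P_x = 9.26 and P_y = 13.2: Q_x = 2220.844.
∂Q_x/∂P_y = 2.18P_y = 2.18(13.2) = 28.7760.
ε = (∂Q_x/∂P_y)(P_y/Q_x) = 28.7760 × (13.2/2220.844) ≈ 0.171.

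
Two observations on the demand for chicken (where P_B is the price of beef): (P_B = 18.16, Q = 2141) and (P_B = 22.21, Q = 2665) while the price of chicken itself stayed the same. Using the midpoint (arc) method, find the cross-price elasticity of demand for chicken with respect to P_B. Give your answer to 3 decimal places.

1.087

ΔQ_A = 2665 − 2141 = 524; ΔP_B = 22.21 − 18.16 = 4.05.
Midpoints: Q̄_A = 2403.0, P̄_B = 20.19.
ε = (ΔQ_A/Q̄_A)/(ΔP_B/P̄_B) = (524/2403.0)/(4.05/20.19) ≈ 1.087.
ε > 0: chicken and beef are substitutes.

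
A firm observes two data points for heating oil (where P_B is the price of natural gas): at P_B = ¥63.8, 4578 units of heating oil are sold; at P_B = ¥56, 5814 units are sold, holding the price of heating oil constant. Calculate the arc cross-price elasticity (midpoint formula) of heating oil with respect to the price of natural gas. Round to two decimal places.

ΔQ_A = 5814 − 4578 = 1236; ΔP_B = 56 − 63.8 = -7.8.
Midpoints: Q̄_A = 5196.0, P̄_B = 59.90.
ε = (ΔQ_A/Q̄_A)/(ΔP_B/P̄_B) = (1236/5196.0)/(-7.8/59.90) ≈ -1.83.
ε < 0: heating oil and natural gas are complements.

-1.83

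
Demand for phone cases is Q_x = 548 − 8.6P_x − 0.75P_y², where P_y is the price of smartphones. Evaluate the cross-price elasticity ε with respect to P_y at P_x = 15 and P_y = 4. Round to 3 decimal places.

At P_x = 15 and P_y = 4: Q_x = 407.
∂Q_x/∂P_y = -1.5P_y = -1.5(4) = -6.0000.
ε = (∂Q_x/∂P_y)(P_y/Q_x) = -6.0000 × (4/407) ≈ -0.059.

-0.059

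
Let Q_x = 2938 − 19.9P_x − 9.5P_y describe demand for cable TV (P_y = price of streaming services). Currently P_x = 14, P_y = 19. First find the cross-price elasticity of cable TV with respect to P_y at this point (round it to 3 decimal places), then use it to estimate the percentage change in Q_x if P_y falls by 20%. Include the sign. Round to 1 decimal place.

At P_x = 14, P_y = 19: Q_x = 2478.9.
∂Q_x/∂P_y = -9.5.
ε = (∂Q_x/∂P_y)(P_y/Q_x) = -9.5000 × 19/2478.9 ≈ -0.073.
%ΔQ_x ≈ ε × %ΔP_y = -0.073 × (-20%) = 1.5%.

1.5%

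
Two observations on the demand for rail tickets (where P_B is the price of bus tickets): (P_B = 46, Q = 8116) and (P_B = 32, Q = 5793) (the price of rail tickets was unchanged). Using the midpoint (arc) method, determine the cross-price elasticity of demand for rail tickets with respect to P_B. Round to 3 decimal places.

0.931

ΔQ_A = 5793 − 8116 = -2323; ΔP_B = 32 − 46 = -14.
Midpoints: Q̄_A = 6954.5, P̄_B = 39.00.
ε = (ΔQ_A/Q̄_A)/(ΔP_B/P̄_B) = (-2323/6954.5)/(-14/39.00) ≈ 0.931.
ε > 0: rail tickets and bus tickets are substitutes.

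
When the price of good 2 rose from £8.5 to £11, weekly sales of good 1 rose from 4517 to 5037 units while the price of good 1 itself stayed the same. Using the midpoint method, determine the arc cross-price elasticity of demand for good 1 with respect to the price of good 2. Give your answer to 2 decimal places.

0.42

ΔQ_1 = 5037 − 4517 = 520; ΔP_2 = 11 − 8.5 = 2.5.
Midpoints: Q̄_1 = 4777.0, P̄_2 = 9.75.
ε = (ΔQ_1/Q̄_1)/(ΔP_2/P̄_2) = (520/4777.0)/(2.5/9.75) ≈ 0.42.
ε > 0: good 1 and good 2 are substitutes.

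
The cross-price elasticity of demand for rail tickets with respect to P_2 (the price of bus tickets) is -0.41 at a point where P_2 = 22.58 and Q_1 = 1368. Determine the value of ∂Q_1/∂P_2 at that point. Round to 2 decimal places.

ε = (∂Q_1/∂P_2)·(P_2/Q_1) ⇒ ∂Q_1/∂P_2 = ε·Q_1/P_2 = -0.41 × 1368/22.58 ≈ -24.84.

-24.84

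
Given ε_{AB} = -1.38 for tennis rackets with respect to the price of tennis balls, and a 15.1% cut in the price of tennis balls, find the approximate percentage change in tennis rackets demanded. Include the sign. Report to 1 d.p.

%ΔQ ≈ ε × %ΔP of tennis balls = -1.38 × (-15.1%) = 20.8%.
Demand for tennis rackets rises by about 20.8%.

20.8%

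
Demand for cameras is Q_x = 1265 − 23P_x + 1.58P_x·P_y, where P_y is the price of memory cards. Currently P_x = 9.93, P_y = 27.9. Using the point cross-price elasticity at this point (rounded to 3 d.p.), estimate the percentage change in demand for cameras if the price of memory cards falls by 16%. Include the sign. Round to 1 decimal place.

At P_x = 9.93, P_y = 27.9: Q_x = 1474.344.
∂Q_x/∂P_y = 1.58P_x = 15.6894.
ε = (∂Q_x/∂P_y)(P_y/Q_x) = 15.6894 × 27.9/1474.344 ≈ 0.297.
%ΔQ_x ≈ ε × %ΔP_y = 0.297 × (-16%) = -4.8%.

-4.8%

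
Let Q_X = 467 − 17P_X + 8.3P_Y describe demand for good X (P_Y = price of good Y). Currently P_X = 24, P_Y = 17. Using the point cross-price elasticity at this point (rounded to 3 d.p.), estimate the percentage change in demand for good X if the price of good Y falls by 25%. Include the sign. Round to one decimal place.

At P_X = 24, P_Y = 17: Q_X = 200.1.
∂Q_X/∂P_Y = 8.3.
ε = (∂Q_X/∂P_Y)(P_Y/Q_X) = 8.3000 × 17/200.1 ≈ 0.705.
%ΔQ_X ≈ ε × %ΔP_Y = 0.705 × (-25%) = -17.6%.

-17.6%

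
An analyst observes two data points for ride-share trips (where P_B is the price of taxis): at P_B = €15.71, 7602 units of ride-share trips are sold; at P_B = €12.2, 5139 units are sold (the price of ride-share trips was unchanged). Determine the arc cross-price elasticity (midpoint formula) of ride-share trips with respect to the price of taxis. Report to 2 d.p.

ΔQ_A = 5139 − 7602 = -2463; ΔP_B = 12.2 − 15.71 = -3.51.
Midpoints: Q̄_A = 6370.5, P̄_B = 13.96.
ε = (ΔQ_A/Q̄_A)/(ΔP_B/P̄_B) = (-2463/6370.5)/(-3.51/13.96) ≈ 1.54.
ε > 0: ride-share trips and taxis are substitutes.

1.54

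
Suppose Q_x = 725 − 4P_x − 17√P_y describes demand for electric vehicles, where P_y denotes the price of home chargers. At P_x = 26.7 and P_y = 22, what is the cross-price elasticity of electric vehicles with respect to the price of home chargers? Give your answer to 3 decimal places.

At P_x = 26.7 and P_y = 22: Q_x = 538.463.
∂Q_x/∂P_y = -17/(2√P_y) = -17/(2√22) = -1.8122.
ε = (∂Q_x/∂P_y)(P_y/Q_x) = -1.8122 × (22/538.463) ≈ -0.074.

-0.074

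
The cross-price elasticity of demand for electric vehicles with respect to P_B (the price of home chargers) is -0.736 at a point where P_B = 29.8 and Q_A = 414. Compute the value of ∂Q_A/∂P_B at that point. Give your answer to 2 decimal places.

-10.22

ε = (∂Q_A/∂P_B)·(P_B/Q_A) ⇒ ∂Q_A/∂P_B = ε·Q_A/P_B = -0.736 × 414/29.8 ≈ -10.22.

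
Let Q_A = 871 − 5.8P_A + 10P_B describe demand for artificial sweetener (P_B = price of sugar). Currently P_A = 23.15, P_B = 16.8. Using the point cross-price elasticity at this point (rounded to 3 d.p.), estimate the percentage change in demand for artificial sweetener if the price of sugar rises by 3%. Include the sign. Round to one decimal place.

0.6%

At P_A = 23.15, P_B = 16.8: Q_A = 904.73.
∂Q_A/∂P_B = 10.
ε = (∂Q_A/∂P_B)(P_B/Q_A) = 10.0000 × 16.8/904.73 ≈ 0.186.
%ΔQ_A ≈ ε × %ΔP_B = 0.186 × (3%) = 0.6%.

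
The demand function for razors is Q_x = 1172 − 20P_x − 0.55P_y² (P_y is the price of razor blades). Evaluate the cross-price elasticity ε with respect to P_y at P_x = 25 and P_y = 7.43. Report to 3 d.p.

At P_x = 25 and P_y = 7.43: Q_x = 641.637.
∂Q_x/∂P_y = -1.1P_y = -1.1(7.43) = -8.1730.
ε = (∂Q_x/∂P_y)(P_y/Q_x) = -8.1730 × (7.43/641.637) ≈ -0.095.

-0.095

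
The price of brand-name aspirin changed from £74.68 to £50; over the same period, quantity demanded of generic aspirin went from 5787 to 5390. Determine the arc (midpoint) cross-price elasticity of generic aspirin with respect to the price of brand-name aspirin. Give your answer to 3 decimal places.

ΔQ_A = 5390 − 5787 = -397; ΔP_B = 50 − 74.68 = -24.68.
Midpoints: Q̄_A = 5588.5, P̄_B = 62.34.
ε = (ΔQ_A/Q̄_A)/(ΔP_B/P̄_B) = (-397/5588.5)/(-24.68/62.34) ≈ 0.179.
ε > 0: generic aspirin and brand-name aspirin are substitutes.

0.179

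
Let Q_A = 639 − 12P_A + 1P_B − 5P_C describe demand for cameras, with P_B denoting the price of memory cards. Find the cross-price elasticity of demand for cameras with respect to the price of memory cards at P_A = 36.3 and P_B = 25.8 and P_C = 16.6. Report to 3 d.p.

0.176

At P_A = 36.3 and P_B = 25.8 and P_C = 16.6: Q_A = 146.2.
∂Q_A/∂P_B = 1.
ε = (∂Q_A/∂P_B)(P_B/Q_A) = 1 × (25.8/146.2) ≈ 0.176.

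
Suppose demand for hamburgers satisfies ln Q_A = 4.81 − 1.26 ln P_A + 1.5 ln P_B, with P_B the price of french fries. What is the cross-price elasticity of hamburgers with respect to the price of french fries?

1.50

In a log-linear (constant-elasticity) demand function, the coefficient on ln P_B is the cross-price elasticity.
ε = 1.50. Positive, so hamburgers and french fries are substitutes.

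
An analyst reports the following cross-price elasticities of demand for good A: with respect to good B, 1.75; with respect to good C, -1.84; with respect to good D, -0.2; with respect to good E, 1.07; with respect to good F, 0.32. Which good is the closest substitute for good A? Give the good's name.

Substitutes have ε > 0. Among the positive values, 1.75 (good B) is largest.

good B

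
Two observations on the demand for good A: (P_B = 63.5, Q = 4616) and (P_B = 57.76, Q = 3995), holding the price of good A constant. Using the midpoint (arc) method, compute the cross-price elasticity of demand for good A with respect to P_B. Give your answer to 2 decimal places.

1.52

ΔQ_A = 3995 − 4616 = -621; ΔP_B = 57.76 − 63.5 = -5.74.
Midpoints: Q̄_A = 4305.5, P̄_B = 60.63.
ε = (ΔQ_A/Q̄_A)/(ΔP_B/P̄_B) = (-621/4305.5)/(-5.74/60.63) ≈ 1.52.
ε > 0: good A and good B are substitutes.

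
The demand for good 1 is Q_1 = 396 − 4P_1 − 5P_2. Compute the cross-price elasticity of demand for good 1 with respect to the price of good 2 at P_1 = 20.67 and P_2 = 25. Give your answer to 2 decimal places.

At P_1 = 20.67 and P_2 = 25: Q_1 = 188.32.
∂Q_1/∂P_2 = -5.
ε = (∂Q_1/∂P_2)(P_2/Q_1) = -5 × (25/188.32) ≈ -0.66.
Since ε < 0, good 1 and good 2 are complements.

-0.66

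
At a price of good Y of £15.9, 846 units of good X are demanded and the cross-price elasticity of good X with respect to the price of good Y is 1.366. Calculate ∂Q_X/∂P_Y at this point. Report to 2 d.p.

72.68

ε = (∂Q_X/∂P_Y)·(P_Y/Q_X) ⇒ ∂Q_X/∂P_Y = ε·Q_X/P_Y = 1.366 × 846/15.9 ≈ 72.68.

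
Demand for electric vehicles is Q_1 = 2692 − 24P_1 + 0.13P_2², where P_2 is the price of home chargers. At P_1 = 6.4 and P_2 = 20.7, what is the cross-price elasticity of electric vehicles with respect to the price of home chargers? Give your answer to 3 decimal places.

0.043

At P_1 = 6.4 and P_2 = 20.7: Q_1 = 2594.104.
∂Q_1/∂P_2 = 0.26P_2 = 0.26(20.7) = 5.3820.
ε = (∂Q_1/∂P_2)(P_2/Q_1) = 5.3820 × (20.7/2594.104) ≈ 0.043.
ε > 0: substitutes.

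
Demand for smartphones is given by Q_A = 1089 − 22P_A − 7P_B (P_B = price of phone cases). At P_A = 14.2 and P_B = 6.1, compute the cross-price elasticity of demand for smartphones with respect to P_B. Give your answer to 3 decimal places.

-0.058

At P_A = 14.2 and P_B = 6.1: Q_A = 733.9.
∂Q_A/∂P_B = -7.
ε = (∂Q_A/∂P_B)(P_B/Q_A) = -7 × (6.1/733.9) ≈ -0.058.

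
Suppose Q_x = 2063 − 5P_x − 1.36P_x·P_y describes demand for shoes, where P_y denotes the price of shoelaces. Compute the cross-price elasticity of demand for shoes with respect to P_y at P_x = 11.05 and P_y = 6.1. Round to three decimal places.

-0.048

At P_x = 11.05 and P_y = 6.1: Q_x = 1916.079.
∂Q_x/∂P_y = -1.36P_x = -1.36(11.05) = -15.0280.
ε = (∂Q_x/∂P_y)(P_y/Q_x) = -15.0280 × (6.1/1916.079) ≈ -0.048.
ε < 0: complements.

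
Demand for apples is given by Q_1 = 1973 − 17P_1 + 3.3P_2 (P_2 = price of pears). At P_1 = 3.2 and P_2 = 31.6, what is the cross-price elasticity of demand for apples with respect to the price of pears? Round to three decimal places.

At P_1 = 3.2 and P_2 = 31.6: Q_1 = 2022.88.
∂Q_1/∂P_2 = 3.3.
ε = (∂Q_1/∂P_2)(P_2/Q_1) = 3.3 × (31.6/2022.88) ≈ 0.052.
Since ε > 0, apples and pears are substitutes.

0.052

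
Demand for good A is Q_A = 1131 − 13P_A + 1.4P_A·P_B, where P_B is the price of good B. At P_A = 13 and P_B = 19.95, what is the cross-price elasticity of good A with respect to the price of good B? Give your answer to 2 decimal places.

At P_A = 13 and P_B = 19.95: Q_A = 1325.09.
∂Q_A/∂P_B = 1.4P_A = 1.4(13) = 18.2000.
ε = (∂Q_A/∂P_B)(P_B/Q_A) = 18.2000 × (19.95/1325.09) ≈ 0.27.

0.27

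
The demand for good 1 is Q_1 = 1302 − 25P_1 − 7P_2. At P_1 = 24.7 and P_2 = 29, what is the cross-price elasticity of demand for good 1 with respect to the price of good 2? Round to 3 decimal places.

At P_1 = 24.7 and P_2 = 29: Q_1 = 481.5.
∂Q_1/∂P_2 = -7.
ε = (∂Q_1/∂P_2)(P_2/Q_1) = -7 × (29/481.5) ≈ -0.422.

-0.422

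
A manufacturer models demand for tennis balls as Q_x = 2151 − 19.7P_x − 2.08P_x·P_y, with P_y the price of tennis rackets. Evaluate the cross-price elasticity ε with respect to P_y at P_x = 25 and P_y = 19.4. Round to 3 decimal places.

-1.553

At P_x = 25 and P_y = 19.4: Q_x = 649.7.
∂Q_x/∂P_y = -2.08P_x = -2.08(25) = -52.0000.
ε = (∂Q_x/∂P_y)(P_y/Q_x) = -52.0000 × (19.4/649.7) ≈ -1.553.
ε < 0: complements.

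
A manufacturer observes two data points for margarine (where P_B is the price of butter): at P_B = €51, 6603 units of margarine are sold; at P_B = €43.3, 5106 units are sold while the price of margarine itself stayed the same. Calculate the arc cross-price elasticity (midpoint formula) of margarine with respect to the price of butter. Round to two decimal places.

1.57

ΔQ_A = 5106 − 6603 = -1497; ΔP_B = 43.3 − 51 = -7.7.
Midpoints: Q̄_A = 5854.5, P̄_B = 47.15.
ε = (ΔQ_A/Q̄_A)/(ΔP_B/P̄_B) = (-1497/5854.5)/(-7.7/47.15) ≈ 1.57.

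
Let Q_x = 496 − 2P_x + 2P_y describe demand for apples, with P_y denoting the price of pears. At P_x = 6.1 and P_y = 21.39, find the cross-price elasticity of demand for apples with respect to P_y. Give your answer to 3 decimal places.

0.081

At P_x = 6.1 and P_y = 21.39: Q_x = 526.58.
∂Q_x/∂P_y = 2.
ε = (∂Q_x/∂P_y)(P_y/Q_x) = 2 × (21.39/526.58) ≈ 0.081.
Since ε > 0, apples and pears are substitutes.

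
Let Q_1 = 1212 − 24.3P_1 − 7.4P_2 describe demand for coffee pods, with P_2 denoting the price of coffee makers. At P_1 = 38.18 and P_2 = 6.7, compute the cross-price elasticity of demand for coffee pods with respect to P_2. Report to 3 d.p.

At P_1 = 38.18 and P_2 = 6.7: Q_1 = 234.646.
∂Q_1/∂P_2 = -7.4.
ε = (∂Q_1/∂P_2)(P_2/Q_1) = -7.4 × (6.7/234.646) ≈ -0.211.
Since ε < 0, coffee pods and coffee makers are complements.

-0.211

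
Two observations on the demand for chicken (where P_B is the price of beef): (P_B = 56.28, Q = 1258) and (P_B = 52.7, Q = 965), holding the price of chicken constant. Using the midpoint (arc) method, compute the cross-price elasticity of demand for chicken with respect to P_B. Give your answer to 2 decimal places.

4.01

ΔQ_A = 965 − 1258 = -293; ΔP_B = 52.7 − 56.28 = -3.58.
Midpoints: Q̄_A = 1111.5, P̄_B = 54.49.
ε = (ΔQ_A/Q̄_A)/(ΔP_B/P̄_B) = (-293/1111.5)/(-3.58/54.49) ≈ 4.01.
ε > 0: chicken and beef are substitutes.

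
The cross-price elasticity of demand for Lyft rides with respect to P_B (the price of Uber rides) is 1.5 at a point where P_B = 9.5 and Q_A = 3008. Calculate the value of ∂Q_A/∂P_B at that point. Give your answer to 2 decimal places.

ε = (∂Q_A/∂P_B)·(P_B/Q_A) ⇒ ∂Q_A/∂P_B = ε·Q_A/P_B = 1.5 × 3008/9.5 ≈ 474.95.

474.95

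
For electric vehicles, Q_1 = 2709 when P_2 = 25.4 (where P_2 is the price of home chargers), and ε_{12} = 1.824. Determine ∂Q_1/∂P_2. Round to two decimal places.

ε = (∂Q_1/∂P_2)·(P_2/Q_1) ⇒ ∂Q_1/∂P_2 = ε·Q_1/P_2 = 1.824 × 2709/25.4 ≈ 194.54.

194.54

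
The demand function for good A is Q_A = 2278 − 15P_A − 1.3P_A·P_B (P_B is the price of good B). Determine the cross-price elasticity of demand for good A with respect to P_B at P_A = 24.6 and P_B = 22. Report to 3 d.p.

At P_A = 24.6 and P_B = 22: Q_A = 1205.44.
∂Q_A/∂P_B = -1.3P_A = -1.3(24.6) = -31.9800.
ε = (∂Q_A/∂P_B)(P_B/Q_A) = -31.9800 × (22/1205.44) ≈ -0.584.
ε < 0: complements.

-0.584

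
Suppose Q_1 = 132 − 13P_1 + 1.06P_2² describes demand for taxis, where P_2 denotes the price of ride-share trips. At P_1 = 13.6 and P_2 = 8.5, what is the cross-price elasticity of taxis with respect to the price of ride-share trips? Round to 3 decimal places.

At P_1 = 13.6 and P_2 = 8.5: Q_1 = 31.785.
∂Q_1/∂P_2 = 2.12P_2 = 2.12(8.5) = 18.0200.
ε = (∂Q_1/∂P_2)(P_2/Q_1) = 18.0200 × (8.5/31.785) ≈ 4.819.
ε > 0: substitutes.

4.819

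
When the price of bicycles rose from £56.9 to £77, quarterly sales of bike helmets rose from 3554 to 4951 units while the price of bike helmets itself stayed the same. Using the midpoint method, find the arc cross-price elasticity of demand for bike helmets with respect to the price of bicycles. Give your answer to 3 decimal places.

ΔQ_A = 4951 − 3554 = 1397; ΔP_B = 77 − 56.9 = 20.1.
Midpoints: Q̄_A = 4252.5, P̄_B = 66.95.
ε = (ΔQ_A/Q̄_A)/(ΔP_B/P̄_B) = (1397/4252.5)/(20.1/66.95) ≈ 1.094.

1.094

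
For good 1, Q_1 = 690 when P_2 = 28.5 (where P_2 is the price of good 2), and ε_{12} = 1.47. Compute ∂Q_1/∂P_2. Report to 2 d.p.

35.59

ε = (∂Q_1/∂P_2)·(P_2/Q_1) ⇒ ∂Q_1/∂P_2 = ε·Q_1/P_2 = 1.47 × 690/28.5 ≈ 35.59.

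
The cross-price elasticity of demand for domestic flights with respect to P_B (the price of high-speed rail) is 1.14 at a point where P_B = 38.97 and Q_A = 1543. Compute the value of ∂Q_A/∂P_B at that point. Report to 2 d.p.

45.14

ε = (∂Q_A/∂P_B)·(P_B/Q_A) ⇒ ∂Q_A/∂P_B = ε·Q_A/P_B = 1.14 × 1543/38.97 ≈ 45.14.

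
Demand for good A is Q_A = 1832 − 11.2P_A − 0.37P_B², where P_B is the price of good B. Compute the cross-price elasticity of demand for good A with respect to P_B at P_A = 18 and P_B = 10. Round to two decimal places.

At P_A = 18 and P_B = 10: Q_A = 1593.4.
∂Q_A/∂P_B = -0.74P_B = -0.74(10) = -7.4000.
ε = (∂Q_A/∂P_B)(P_B/Q_A) = -7.4000 × (10/1593.4) ≈ -0.05.
ε < 0: complements.

-0.05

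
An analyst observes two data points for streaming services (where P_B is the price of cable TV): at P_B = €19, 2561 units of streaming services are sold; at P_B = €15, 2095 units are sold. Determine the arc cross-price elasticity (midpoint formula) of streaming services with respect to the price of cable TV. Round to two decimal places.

0.85

ΔQ_A = 2095 − 2561 = -466; ΔP_B = 15 − 19 = -4.
Midpoints: Q̄_A = 2328.0, P̄_B = 17.00.
ε = (ΔQ_A/Q̄_A)/(ΔP_B/P̄_B) = (-466/2328.0)/(-4/17.00) ≈ 0.85.
ε > 0: streaming services and cable TV are substitutes.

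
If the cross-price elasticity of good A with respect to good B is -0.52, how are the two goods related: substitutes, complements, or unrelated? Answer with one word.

ε = -0.52 < 0, so a higher price of good B lowers demand for good A: complements.

complements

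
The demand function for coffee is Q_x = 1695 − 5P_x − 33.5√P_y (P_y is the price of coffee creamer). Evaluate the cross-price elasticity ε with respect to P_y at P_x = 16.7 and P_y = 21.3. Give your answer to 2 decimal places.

-0.05

At P_x = 16.7 and P_y = 21.3: Q_x = 1456.891.
∂Q_x/∂P_y = -33.5/(2√P_y) = -33.5/(2√21.3) = -3.6293.
ε = (∂Q_x/∂P_y)(P_y/Q_x) = -3.6293 × (21.3/1456.891) ≈ -0.05.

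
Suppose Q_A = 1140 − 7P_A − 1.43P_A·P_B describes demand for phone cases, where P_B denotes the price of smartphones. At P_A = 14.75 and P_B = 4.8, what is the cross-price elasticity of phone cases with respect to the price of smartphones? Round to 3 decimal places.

-0.108

At P_A = 14.75 and P_B = 4.8: Q_A = 935.506.
∂Q_A/∂P_B = -1.43P_A = -1.43(14.75) = -21.0925.
ε = (∂Q_A/∂P_B)(P_B/Q_A) = -21.0925 × (4.8/935.506) ≈ -0.108.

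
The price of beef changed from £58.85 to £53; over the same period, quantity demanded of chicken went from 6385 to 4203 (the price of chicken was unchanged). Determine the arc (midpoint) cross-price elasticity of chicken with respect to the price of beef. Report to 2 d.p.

ΔQ_A = 4203 − 6385 = -2182; ΔP_B = 53 − 58.85 = -5.85.
Midpoints: Q̄_A = 5294.0, P̄_B = 55.92.
ε = (ΔQ_A/Q̄_A)/(ΔP_B/P̄_B) = (-2182/5294.0)/(-5.85/55.92) ≈ 3.94.

3.94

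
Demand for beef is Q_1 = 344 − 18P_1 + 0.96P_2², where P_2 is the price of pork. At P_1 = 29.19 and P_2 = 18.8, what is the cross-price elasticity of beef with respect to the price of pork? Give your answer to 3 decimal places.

At P_1 = 29.19 and P_2 = 18.8: Q_1 = 157.882.
∂Q_1/∂P_2 = 1.92P_2 = 1.92(18.8) = 36.0960.
ε = (∂Q_1/∂P_2)(P_2/Q_1) = 36.0960 × (18.8/157.882) ≈ 4.298.

4.298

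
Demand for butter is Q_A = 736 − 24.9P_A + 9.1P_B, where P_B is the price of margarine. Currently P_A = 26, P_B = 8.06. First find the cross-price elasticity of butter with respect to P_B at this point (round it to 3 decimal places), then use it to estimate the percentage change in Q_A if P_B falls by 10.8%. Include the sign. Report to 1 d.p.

-4.9%

At P_A = 26, P_B = 8.06: Q_A = 161.946.
∂Q_A/∂P_B = 9.1.
ε = (∂Q_A/∂P_B)(P_B/Q_A) = 9.1000 × 8.06/161.946 ≈ 0.453.
%ΔQ_A ≈ ε × %ΔP_B = 0.453 × (-10.8%) = -4.9%.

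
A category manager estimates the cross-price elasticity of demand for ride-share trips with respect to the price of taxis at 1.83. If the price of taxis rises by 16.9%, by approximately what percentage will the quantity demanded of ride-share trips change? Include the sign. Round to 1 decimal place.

30.9%

%ΔQ ≈ ε × %ΔP of taxis = 1.83 × (16.9%) = 30.9%.
Demand for ride-share trips rises by about 30.9%.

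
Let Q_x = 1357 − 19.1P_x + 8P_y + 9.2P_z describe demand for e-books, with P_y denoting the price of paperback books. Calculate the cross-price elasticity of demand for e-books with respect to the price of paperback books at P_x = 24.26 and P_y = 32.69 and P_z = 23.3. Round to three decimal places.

0.191

At P_x = 24.26 and P_y = 32.69 and P_z = 23.3: Q_x = 1369.514.
∂Q_x/∂P_y = 8.
ε = (∂Q_x/∂P_y)(P_y/Q_x) = 8 × (32.69/1369.514) ≈ 0.191.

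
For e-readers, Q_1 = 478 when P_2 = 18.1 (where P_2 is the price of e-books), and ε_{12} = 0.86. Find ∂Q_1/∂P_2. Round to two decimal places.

ε = (∂Q_1/∂P_2)·(P_2/Q_1) ⇒ ∂Q_1/∂P_2 = ε·Q_1/P_2 = 0.86 × 478/18.1 ≈ 22.71.

22.71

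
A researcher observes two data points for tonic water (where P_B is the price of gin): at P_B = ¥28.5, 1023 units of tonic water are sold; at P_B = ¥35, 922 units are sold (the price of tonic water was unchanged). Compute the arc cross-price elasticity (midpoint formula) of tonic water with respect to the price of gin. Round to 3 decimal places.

ΔQ_A = 922 − 1023 = -101; ΔP_B = 35 − 28.5 = 6.5.
Midpoints: Q̄_A = 972.5, P̄_B = 31.75.
ε = (ΔQ_A/Q̄_A)/(ΔP_B/P̄_B) = (-101/972.5)/(6.5/31.75) ≈ -0.507.
ε < 0: tonic water and gin are complements.

-0.507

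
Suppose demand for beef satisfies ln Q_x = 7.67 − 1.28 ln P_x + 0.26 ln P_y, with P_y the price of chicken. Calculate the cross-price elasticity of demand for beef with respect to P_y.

In a log-linear (constant-elasticity) demand function, the coefficient on ln P_y is the cross-price elasticity.
ε = 0.26. Positive, so beef and chicken are substitutes.

0.26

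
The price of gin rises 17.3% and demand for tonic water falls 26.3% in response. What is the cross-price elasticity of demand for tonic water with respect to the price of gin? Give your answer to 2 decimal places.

ε = (%ΔQ of tonic water) / (%ΔP of gin) = (-26.3%) / (17.3%) ≈ -1.52.

-1.52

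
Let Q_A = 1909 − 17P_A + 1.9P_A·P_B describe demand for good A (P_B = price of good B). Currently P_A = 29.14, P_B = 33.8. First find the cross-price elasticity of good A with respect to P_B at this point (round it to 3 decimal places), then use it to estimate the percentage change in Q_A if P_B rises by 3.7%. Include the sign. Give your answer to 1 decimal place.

2.1%

At P_A = 29.14, P_B = 33.8: Q_A = 3284.991.
∂Q_A/∂P_B = 1.9P_A = 55.3660.
ε = (∂Q_A/∂P_B)(P_B/Q_A) = 55.3660 × 33.8/3284.991 ≈ 0.570.
%ΔQ_A ≈ ε × %ΔP_B = 0.570 × (3.7%) = 2.1%.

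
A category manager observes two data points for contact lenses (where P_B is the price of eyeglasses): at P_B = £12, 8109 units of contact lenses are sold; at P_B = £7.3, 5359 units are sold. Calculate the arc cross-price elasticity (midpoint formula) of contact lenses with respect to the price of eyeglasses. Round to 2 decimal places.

ΔQ_A = 5359 − 8109 = -2750; ΔP_B = 7.3 − 12 = -4.7.
Midpoints: Q̄_A = 6734.0, P̄_B = 9.65.
ε = (ΔQ_A/Q̄_A)/(ΔP_B/P̄_B) = (-2750/6734.0)/(-4.7/9.65) ≈ 0.84.
ε > 0: contact lenses and eyeglasses are substitutes.

0.84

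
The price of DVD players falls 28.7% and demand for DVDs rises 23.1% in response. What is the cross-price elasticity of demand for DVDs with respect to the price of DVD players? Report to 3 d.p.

ε = (%ΔQ of DVDs) / (%ΔP of DVD players) = (23.1%) / (-28.7%) ≈ -0.805.
Negative cross-price elasticity: complements.

-0.805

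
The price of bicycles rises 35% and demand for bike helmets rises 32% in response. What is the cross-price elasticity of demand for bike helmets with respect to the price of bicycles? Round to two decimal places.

0.91

ε = (%ΔQ of bike helmets) / (%ΔP of bicycles) = (32%) / (35%) ≈ 0.91.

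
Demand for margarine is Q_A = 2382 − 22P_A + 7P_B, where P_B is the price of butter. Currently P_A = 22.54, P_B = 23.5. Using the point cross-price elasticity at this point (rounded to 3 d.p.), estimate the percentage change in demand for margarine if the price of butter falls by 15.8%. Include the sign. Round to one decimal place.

At P_A = 22.54, P_B = 23.5: Q_A = 2050.62.
∂Q_A/∂P_B = 7.
ε = (∂Q_A/∂P_B)(P_B/Q_A) = 7.0000 × 23.5/2050.62 ≈ 0.080.
%ΔQ_A ≈ ε × %ΔP_B = 0.080 × (-15.8%) = -1.3%.

-1.3%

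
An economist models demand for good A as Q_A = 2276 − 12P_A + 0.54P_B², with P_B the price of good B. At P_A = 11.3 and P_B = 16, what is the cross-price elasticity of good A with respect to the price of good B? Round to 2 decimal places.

At P_A = 11.3 and P_B = 16: Q_A = 2278.64.
∂Q_A/∂P_B = 1.08P_B = 1.08(16) = 17.2800.
ε = (∂Q_A/∂P_B)(P_B/Q_A) = 17.2800 × (16/2278.64) ≈ 0.12.

0.12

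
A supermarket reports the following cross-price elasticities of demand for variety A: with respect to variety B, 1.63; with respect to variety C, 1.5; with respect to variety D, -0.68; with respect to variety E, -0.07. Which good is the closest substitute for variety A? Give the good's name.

Substitutes have ε > 0. Among the positive values, 1.63 (variety B) is largest.

variety B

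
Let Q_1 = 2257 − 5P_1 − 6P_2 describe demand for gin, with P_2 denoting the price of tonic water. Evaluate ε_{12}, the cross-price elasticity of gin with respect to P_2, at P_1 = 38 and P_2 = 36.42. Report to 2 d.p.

-0.12

At P_1 = 38 and P_2 = 36.42: Q_1 = 1848.48.
∂Q_1/∂P_2 = -6.
ε = (∂Q_1/∂P_2)(P_2/Q_1) = -6 × (36.42/1848.48) ≈ -0.12.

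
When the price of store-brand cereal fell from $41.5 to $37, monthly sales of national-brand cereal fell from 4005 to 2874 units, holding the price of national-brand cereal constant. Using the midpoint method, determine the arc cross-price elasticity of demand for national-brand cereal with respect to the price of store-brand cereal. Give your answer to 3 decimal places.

ΔQ_A = 2874 − 4005 = -1131; ΔP_B = 37 − 41.5 = -4.5.
Midpoints: Q̄_A = 3439.5, P̄_B = 39.25.
ε = (ΔQ_A/Q̄_A)/(ΔP_B/P̄_B) = (-1131/3439.5)/(-4.5/39.25) ≈ 2.868.
ε > 0: national-brand cereal and store-brand cereal are substitutes.

2.868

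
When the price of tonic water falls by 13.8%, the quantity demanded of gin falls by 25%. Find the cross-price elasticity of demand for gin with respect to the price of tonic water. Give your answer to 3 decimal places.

1.812

ε = (%ΔQ of gin) / (%ΔP of tonic water) = (-25%) / (-13.8%) ≈ 1.812.
Positive cross-price elasticity: substitutes.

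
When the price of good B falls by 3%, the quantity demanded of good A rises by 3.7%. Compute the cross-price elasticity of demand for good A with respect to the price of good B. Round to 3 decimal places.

ε = (%ΔQ of good A) / (%ΔP of good B) = (3.7%) / (-3%) ≈ -1.233.
Negative cross-price elasticity: complements.

-1.233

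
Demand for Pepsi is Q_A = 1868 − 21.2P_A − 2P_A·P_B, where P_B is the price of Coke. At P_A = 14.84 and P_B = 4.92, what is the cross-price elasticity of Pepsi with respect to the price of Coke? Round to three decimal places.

At P_A = 14.84 and P_B = 4.92: Q_A = 1407.366.
∂Q_A/∂P_B = -2P_A = -2(14.84) = -29.6800.
ε = (∂Q_A/∂P_B)(P_B/Q_A) = -29.6800 × (4.92/1407.366) ≈ -0.104.
ε < 0: complements.

-0.104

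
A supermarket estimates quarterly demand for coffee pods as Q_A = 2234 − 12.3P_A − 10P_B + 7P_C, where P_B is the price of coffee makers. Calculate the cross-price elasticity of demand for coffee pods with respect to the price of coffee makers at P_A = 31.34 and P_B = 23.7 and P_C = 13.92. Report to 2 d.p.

At P_A = 31.34 and P_B = 23.7 and P_C = 13.92: Q_A = 1708.958.
∂Q_A/∂P_B = -10.
ε = (∂Q_A/∂P_B)(P_B/Q_A) = -10 × (23.7/1708.958) ≈ -0.14.
Since ε < 0, coffee pods and coffee makers are complements.

-0.14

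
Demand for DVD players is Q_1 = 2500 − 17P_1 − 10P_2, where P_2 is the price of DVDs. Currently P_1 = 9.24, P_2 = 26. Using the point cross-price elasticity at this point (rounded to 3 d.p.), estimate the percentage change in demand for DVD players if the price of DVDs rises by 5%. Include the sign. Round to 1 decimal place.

At P_1 = 9.24, P_2 = 26: Q_1 = 2082.92.
∂Q_1/∂P_2 = -10.
ε = (∂Q_1/∂P_2)(P_2/Q_1) = -10.0000 × 26/2082.92 ≈ -0.125.
%ΔQ_1 ≈ ε × %ΔP_2 = -0.125 × (5%) = -0.6%.

-0.6%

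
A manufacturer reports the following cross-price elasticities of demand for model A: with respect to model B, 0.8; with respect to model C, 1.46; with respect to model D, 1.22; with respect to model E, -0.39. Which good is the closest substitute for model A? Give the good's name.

Substitutes have ε > 0. Among the positive values, 1.46 (model C) is largest.

model C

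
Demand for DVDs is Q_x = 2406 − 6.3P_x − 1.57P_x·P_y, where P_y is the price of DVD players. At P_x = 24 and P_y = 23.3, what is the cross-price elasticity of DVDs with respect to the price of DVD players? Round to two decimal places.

At P_x = 24 and P_y = 23.3: Q_x = 1376.856.
∂Q_x/∂P_y = -1.57P_x = -1.57(24) = -37.6800.
ε = (∂Q_x/∂P_y)(P_y/Q_x) = -37.6800 × (23.3/1376.856) ≈ -0.64.

-0.64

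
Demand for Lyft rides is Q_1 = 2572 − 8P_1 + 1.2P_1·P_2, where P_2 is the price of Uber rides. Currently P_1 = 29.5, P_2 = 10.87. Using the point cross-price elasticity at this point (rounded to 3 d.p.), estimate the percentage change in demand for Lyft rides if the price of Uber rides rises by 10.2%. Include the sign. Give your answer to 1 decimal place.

1.4%

At P_1 = 29.5, P_2 = 10.87: Q_1 = 2720.798.
∂Q_1/∂P_2 = 1.2P_1 = 35.4000.
ε = (∂Q_1/∂P_2)(P_2/Q_1) = 35.4000 × 10.87/2720.798 ≈ 0.141.
%ΔQ_1 ≈ ε × %ΔP_2 = 0.141 × (10.2%) = 1.4%.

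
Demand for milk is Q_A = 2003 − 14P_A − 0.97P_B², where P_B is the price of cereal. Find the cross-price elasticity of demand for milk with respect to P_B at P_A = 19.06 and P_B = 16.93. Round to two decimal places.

At P_A = 19.06 and P_B = 16.93: Q_A = 1458.134.
∂Q_A/∂P_B = -1.94P_B = -1.94(16.93) = -32.8442.
ε = (∂Q_A/∂P_B)(P_B/Q_A) = -32.8442 × (16.93/1458.134) ≈ -0.38.
ε < 0: complements.

-0.38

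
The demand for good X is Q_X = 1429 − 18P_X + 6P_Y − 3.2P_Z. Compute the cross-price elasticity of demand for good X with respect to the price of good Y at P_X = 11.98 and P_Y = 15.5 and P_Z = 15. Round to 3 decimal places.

0.074

At P_X = 11.98 and P_Y = 15.5 and P_Z = 15: Q_X = 1258.36.
∂Q_X/∂P_Y = 6.
ε = (∂Q_X/∂P_Y)(P_Y/Q_X) = 6 × (15.5/1258.36) ≈ 0.074.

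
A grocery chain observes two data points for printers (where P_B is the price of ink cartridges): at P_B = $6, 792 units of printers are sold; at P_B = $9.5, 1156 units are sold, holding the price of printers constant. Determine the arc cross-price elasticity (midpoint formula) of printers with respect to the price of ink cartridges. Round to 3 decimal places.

ΔQ_A = 1156 − 792 = 364; ΔP_B = 9.5 − 6 = 3.5.
Midpoints: Q̄_A = 974.0, P̄_B = 7.75.
ε = (ΔQ_A/Q̄_A)/(ΔP_B/P̄_B) = (364/974.0)/(3.5/7.75) ≈ 0.828.
ε > 0: printers and ink cartridges are substitutes.

0.828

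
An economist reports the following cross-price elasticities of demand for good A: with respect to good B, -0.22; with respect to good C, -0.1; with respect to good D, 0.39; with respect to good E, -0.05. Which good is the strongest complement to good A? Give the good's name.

good B

Complements have ε < 0. The most negative value is -0.22 (good B).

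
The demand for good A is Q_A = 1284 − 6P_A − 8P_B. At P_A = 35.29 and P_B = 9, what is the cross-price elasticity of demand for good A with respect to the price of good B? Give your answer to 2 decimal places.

At P_A = 35.29 and P_B = 9: Q_A = 1000.26.
∂Q_A/∂P_B = -8.
ε = (∂Q_A/∂P_B)(P_B/Q_A) = -8 × (9/1000.26) ≈ -0.07.
Since ε < 0, good A and good B are complements.

-0.07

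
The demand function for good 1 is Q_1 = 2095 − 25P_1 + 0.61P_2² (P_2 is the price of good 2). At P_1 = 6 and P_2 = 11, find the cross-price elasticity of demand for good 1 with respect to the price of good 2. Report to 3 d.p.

At P_1 = 6 and P_2 = 11: Q_1 = 2018.81.
∂Q_1/∂P_2 = 1.22P_2 = 1.22(11) = 13.4200.
ε = (∂Q_1/∂P_2)(P_2/Q_1) = 13.4200 × (11/2018.81) ≈ 0.073.

0.073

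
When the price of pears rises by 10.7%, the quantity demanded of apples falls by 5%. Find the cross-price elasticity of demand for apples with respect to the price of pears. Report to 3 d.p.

ε = (%ΔQ of apples) / (%ΔP of pears) = (-5%) / (10.7%) ≈ -0.467.

-0.467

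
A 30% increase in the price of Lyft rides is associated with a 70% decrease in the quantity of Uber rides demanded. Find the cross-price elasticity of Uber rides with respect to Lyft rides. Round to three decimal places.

-2.333

ε = (%ΔQ of Uber rides) / (%ΔP of Lyft rides) = (-70%) / (30%) ≈ -2.333.
Negative cross-price elasticity: complements.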